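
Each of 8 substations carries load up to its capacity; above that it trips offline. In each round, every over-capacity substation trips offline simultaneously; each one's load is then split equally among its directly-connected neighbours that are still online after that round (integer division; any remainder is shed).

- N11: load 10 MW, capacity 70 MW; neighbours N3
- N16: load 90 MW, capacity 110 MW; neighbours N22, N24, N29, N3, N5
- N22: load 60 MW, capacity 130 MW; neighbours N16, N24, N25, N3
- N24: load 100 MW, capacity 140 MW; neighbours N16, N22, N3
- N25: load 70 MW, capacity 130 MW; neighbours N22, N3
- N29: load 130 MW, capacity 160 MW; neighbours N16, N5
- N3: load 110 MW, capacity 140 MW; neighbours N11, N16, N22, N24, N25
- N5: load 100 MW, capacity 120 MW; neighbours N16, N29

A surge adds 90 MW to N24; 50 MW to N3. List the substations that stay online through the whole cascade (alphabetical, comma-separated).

N11

Round 1 — N24 at 190 > 140; N3 at 160 > 140. N24, N3 trip offline.
  N24 sheds 190 MW to N16, N22: 95 each.
    N16: 90+95 = 185 > 110
    N22: 60+95 = 155 > 130
  N3 sheds 160 MW to N11, N16, N22, N25: 40 each.
    N11: 10+40 = 50 ≤ 70
    N16: 185+40 = 225 > 110
    N22: 155+40 = 195 > 130
    N25: 70+40 = 110 ≤ 130
Round 2 — N16, N22 trip offline.
  N16 sheds 225 MW to N29, N5: 112 each (1 lost).
    N29: 130+112 = 242 > 160
    N5: 100+112 = 212 > 120
  N22 sheds 195 MW to N25: 195 each.
    N25: 110+195 = 305 > 130
Round 3 — N25, N29, N5 trip offline.
  N25 sheds 305 MW: no online neighbours, lost.
  N29 sheds 242 MW: no online neighbours, lost.
  N5 sheds 212 MW: no online neighbours, lost.
No further trips.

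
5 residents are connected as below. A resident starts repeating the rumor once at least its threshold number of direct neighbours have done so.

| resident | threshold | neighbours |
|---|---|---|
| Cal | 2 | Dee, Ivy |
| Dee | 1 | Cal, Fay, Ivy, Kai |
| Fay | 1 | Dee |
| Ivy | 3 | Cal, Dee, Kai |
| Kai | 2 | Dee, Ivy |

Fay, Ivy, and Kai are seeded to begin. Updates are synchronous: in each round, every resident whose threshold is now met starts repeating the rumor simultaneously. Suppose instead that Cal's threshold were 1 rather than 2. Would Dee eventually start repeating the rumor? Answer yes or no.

yes

With Cal's threshold at 1:
Round 1 — Fay, Ivy, Kai start repeating the rumor (initial).
Round 2 — checking thresholds:
  Cal: 1 of 2 neighbours ≥ 1, starts repeating the rumor.
  Dee: 3 of 4 neighbours ≥ 1, starts repeating the rumor.
Round 3 — no new spreads; cascade stops.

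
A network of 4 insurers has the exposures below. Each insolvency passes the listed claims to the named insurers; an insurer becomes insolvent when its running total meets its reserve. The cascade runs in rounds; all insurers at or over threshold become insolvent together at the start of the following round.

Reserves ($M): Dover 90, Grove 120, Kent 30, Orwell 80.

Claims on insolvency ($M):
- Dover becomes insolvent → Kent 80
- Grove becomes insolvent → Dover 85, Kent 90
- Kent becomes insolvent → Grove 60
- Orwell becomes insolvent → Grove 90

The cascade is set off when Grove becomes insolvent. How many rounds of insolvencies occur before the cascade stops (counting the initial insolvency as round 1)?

Round 1 — Grove becomes insolvent (initial).
  Dover: +85 → 85 < 90
  Kent: +90 → 90 ≥ 30
Round 2 — Kent becomes insolvent.
No further insolvencies.

2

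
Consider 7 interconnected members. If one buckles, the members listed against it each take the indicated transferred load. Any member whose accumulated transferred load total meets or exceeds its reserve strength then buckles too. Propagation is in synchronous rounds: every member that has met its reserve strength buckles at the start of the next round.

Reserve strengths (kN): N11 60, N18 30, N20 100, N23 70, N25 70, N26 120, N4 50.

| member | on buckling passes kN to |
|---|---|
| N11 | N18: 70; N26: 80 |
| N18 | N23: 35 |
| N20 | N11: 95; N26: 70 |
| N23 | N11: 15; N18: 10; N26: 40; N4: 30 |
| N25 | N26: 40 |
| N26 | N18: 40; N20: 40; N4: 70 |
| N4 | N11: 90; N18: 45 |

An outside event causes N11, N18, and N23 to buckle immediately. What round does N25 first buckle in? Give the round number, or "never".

never

Round 1 — N11, N18, N23 buckle (initial).
  N26: +80+40 → 120 ≥ 120
  N4: +30 → 30 < 50
Round 2 — N26 buckles.
  N20: +40 → 40 < 100
  N4: +70 → 100 ≥ 50
Round 3 — N4 buckles.
No further bucklings.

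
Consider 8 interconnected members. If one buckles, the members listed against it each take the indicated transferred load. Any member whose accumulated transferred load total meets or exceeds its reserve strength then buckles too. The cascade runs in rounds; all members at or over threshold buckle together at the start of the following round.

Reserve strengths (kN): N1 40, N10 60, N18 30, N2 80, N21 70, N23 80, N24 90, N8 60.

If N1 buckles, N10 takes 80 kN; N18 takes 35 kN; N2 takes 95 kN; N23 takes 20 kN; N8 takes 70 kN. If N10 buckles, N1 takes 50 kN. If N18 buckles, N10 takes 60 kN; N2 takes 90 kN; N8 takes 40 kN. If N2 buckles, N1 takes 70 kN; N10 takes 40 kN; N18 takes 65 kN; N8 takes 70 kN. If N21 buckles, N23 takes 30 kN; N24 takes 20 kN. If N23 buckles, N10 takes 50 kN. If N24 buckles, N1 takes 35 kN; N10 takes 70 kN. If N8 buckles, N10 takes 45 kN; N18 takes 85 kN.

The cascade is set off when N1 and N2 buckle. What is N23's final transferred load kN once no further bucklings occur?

20

Round 1 — N1, N2 buckle (initial).
  N10: +80+40 → 120 ≥ 60
  N18: +35+65 → 100 ≥ 30
  N23: +20 → 20 < 80
  N8: +70+70 → 140 ≥ 60
Round 2 — N10, N18, N8 buckle.
No further bucklings.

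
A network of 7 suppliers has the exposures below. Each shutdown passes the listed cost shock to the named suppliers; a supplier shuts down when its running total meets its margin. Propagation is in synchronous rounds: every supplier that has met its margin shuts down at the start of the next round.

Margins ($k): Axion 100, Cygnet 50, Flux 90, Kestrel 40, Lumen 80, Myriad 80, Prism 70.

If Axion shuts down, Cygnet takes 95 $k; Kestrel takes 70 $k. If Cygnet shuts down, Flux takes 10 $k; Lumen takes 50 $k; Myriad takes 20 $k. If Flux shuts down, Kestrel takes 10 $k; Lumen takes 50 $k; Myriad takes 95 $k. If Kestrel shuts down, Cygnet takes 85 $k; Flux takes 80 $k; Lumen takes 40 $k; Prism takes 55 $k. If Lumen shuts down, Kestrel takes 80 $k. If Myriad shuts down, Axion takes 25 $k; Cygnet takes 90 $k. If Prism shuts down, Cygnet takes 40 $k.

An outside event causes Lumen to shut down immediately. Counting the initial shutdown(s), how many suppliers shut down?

Round 1 — Lumen shuts down (initial).
  Kestrel: +80 → 80 ≥ 40
Round 2 — Kestrel shuts down.
  Cygnet: +85 → 85 ≥ 50
  Flux: +80 → 80 < 90
  Prism: +55 → 55 < 70
Round 3 — Cygnet shuts down.
  Flux: +10 → 90 ≥ 90
  Myriad: +20 → 20 < 80
Round 4 — Flux shuts down.
  Myriad: +95 → 115 ≥ 80
Round 5 — Myriad shuts down.
  Axion: +25 → 25 < 100
No further shutdowns.

5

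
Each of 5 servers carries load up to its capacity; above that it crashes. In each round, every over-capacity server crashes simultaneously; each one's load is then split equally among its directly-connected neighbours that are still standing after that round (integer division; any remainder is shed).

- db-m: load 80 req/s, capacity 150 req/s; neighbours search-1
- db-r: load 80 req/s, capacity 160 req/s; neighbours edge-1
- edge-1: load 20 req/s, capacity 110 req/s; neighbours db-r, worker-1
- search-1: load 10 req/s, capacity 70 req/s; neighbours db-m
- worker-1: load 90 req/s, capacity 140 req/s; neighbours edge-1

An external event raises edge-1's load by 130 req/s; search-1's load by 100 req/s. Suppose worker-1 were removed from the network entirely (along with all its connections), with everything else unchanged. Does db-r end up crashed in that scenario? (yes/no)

With worker-1 removed:
Round 1 — edge-1 at 150 > 110; search-1 at 110 > 70. edge-1, search-1 crash.
  edge-1 sheds 150 req/s to db-r: 150 each.
    db-r: 80+150 = 230 > 160
  search-1 sheds 110 req/s to db-m: 110 each.
    db-m: 80+110 = 190 > 150
Round 2 — db-m, db-r crash.
  db-m sheds 190 req/s: no online neighbours, lost.
  db-r sheds 230 req/s: no online neighbours, lost.
No further crashes.

yes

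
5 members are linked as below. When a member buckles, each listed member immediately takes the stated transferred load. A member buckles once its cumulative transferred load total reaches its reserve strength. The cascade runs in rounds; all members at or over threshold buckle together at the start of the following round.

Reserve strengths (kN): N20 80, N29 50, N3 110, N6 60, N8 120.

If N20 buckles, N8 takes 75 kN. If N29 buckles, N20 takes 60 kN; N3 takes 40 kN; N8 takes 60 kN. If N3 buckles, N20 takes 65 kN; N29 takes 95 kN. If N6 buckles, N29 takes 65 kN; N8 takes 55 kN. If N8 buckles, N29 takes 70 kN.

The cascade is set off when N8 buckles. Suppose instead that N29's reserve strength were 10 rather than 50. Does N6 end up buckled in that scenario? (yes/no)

no

With N29's reserve strength at 10:
Round 1 — N8 buckles (initial).
  N29: +70 → 70 ≥ 10
Round 2 — N29 buckles.
  N20: +60 → 60 < 80
  N3: +40 → 40 < 110
No further bucklings.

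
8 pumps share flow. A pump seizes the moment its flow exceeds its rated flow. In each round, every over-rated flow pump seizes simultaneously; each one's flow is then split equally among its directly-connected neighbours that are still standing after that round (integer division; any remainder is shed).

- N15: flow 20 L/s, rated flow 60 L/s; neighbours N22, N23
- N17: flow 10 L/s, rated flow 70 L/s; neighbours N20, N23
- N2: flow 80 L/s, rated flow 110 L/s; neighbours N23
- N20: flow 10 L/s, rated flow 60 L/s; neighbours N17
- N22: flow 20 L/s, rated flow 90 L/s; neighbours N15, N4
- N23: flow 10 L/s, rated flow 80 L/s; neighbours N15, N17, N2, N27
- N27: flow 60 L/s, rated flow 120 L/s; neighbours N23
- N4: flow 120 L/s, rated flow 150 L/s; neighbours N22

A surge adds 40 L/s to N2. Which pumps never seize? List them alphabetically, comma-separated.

N17, N20, N22, N27, N4

Round 1 — N2 at 120 > 110. N2 seizes.
  N2 sheds 120 L/s to N23: 120 each.
    N23: 10+120 = 130 > 80
Round 2 — N23 seizes.
  N23 sheds 130 L/s to N15, N17, N27: 43 each (1 lost).
    N15: 20+43 = 63 > 60
    N17: 10+43 = 53 ≤ 70
    N27: 60+43 = 103 ≤ 120
Round 3 — N15 seizes.
  N15 sheds 63 L/s to N22: 63 each.
    N22: 20+63 = 83 ≤ 90
No further seizures.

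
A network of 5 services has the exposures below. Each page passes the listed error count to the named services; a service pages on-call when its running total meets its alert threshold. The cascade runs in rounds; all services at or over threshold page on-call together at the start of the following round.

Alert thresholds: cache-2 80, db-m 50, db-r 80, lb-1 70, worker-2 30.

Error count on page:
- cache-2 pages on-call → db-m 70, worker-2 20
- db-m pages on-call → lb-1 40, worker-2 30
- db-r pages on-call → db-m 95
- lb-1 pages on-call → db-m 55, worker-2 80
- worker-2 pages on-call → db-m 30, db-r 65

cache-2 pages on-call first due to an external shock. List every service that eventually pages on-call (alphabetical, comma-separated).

cache-2, db-m, worker-2

Round 1 — cache-2 pages on-call (initial).
  db-m: +70 → 70 ≥ 50
  worker-2: +20 → 20 < 30
Round 2 — db-m pages on-call.
  lb-1: +40 → 40 < 70
  worker-2: +30 → 50 ≥ 30
Round 3 — worker-2 pages on-call.
  db-r: +65 → 65 < 80
No further pages.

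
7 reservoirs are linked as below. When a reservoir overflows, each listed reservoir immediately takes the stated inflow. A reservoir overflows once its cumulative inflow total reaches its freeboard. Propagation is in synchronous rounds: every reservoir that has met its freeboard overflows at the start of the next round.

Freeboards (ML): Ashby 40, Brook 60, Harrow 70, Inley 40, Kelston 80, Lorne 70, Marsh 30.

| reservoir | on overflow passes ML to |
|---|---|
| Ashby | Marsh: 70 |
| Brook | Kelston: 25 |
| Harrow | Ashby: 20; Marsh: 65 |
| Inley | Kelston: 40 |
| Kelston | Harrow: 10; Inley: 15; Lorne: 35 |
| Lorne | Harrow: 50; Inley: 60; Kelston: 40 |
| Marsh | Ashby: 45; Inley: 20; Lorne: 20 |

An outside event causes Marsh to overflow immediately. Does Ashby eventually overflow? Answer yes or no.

yes

Round 1 — Marsh overflows (initial).
  Ashby: +45 → 45 ≥ 40
  Inley: +20 → 20 < 40
  Lorne: +20 → 20 < 70
Round 2 — Ashby overflows.
No further overflows.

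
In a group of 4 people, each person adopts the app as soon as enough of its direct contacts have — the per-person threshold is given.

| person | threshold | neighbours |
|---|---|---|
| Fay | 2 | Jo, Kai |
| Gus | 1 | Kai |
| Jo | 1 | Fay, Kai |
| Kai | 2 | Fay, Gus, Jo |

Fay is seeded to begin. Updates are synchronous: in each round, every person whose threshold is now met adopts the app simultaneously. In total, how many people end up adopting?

4

Round 1 — Fay adopts the app (initial).
Round 2 — checking thresholds:
  Jo: 1 of 2 neighbours ≥ 1, adopts the app.
  Kai: 1 of 3 neighbours < 2, not yet.
Round 3 — checking thresholds:
  Kai: 2 of 3 neighbours ≥ 2, adopts the app.
Round 4 — checking thresholds:
  Gus: 1 of 1 neighbours ≥ 1, adopts the app.
Round 5 — no new adoptions; cascade stops.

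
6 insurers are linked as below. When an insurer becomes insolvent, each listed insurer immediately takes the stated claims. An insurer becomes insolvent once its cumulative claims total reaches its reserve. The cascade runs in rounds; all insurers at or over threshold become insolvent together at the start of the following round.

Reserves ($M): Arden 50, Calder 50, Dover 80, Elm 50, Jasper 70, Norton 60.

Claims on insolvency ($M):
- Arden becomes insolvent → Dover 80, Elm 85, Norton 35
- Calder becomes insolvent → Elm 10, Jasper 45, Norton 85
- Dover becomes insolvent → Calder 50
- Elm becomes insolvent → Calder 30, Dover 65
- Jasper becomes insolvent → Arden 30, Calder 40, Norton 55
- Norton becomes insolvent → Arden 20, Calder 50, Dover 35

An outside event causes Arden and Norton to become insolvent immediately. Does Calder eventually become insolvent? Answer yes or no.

Round 1 — Arden, Norton become insolvent (initial).
  Calder: +50 → 50 ≥ 50
  Dover: +80+35 → 115 ≥ 80
  Elm: +85 → 85 ≥ 50
Round 2 — Calder, Dover, Elm become insolvent.
  Jasper: +45 → 45 < 70
No further insolvencies.

yes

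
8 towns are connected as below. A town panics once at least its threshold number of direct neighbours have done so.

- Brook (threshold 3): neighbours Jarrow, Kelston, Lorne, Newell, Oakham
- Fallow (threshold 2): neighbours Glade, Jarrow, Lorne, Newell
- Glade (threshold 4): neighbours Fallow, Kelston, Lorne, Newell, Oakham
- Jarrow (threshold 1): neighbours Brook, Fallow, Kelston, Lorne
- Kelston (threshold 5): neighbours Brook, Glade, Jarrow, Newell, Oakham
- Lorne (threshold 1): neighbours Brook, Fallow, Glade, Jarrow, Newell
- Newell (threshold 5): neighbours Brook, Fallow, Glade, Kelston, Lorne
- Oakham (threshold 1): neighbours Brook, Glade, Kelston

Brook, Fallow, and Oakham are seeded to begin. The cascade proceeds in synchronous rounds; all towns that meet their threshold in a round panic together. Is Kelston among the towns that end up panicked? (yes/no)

no

Round 1 — Brook, Fallow, Oakham panic (initial).
Round 2 — checking thresholds:
  Glade: 2 of 5 neighbours < 4, not yet.
  Jarrow: 2 of 4 neighbours ≥ 1, panics.
  Kelston: 2 of 5 neighbours < 5, not yet.
  Lorne: 2 of 5 neighbours ≥ 1, panics.
  Newell: 2 of 5 neighbours < 5, not yet.
Round 3 — no new panics; cascade stops.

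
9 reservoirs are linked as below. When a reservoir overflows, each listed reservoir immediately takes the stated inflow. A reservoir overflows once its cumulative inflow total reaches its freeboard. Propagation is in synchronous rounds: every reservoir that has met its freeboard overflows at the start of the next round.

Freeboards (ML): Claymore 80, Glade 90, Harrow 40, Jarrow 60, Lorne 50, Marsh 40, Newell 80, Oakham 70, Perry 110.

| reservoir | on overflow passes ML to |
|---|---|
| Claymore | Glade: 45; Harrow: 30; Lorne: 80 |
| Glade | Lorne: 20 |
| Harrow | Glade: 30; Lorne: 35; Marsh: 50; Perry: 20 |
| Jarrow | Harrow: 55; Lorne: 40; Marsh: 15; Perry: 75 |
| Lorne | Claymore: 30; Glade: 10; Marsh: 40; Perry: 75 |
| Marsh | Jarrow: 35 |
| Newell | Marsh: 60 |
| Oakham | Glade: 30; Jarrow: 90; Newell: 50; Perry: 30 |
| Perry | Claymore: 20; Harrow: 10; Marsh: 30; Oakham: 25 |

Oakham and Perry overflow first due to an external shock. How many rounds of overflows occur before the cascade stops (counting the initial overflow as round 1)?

4

Round 1 — Oakham, Perry overflow (initial).
  Claymore: +20 → 20 < 80
  Glade: +30 → 30 < 90
  Harrow: +10 → 10 < 40
  Jarrow: +90 → 90 ≥ 60
  Marsh: +30 → 30 < 40
  Newell: +50 → 50 < 80
Round 2 — Jarrow overflows.
  Harrow: +55 → 65 ≥ 40
  Lorne: +40 → 40 < 50
  Marsh: +15 → 45 ≥ 40
Round 3 — Harrow, Marsh overflow.
  Glade: +30 → 60 < 90
  Lorne: +35 → 75 ≥ 50
Round 4 — Lorne overflows.
  Claymore: +30 → 50 < 80
  Glade: +10 → 70 < 90
No further overflows.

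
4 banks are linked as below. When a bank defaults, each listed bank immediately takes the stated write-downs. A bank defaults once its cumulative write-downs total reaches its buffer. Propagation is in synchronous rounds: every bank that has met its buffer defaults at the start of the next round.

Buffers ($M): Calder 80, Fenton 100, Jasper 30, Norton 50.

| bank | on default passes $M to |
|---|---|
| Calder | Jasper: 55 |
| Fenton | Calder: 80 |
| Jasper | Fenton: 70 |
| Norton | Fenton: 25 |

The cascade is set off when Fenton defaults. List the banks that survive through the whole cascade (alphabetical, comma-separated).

Round 1 — Fenton defaults (initial).
  Calder: +80 → 80 ≥ 80
Round 2 — Calder defaults.
  Jasper: +55 → 55 ≥ 30
Round 3 — Jasper defaults.
No further defaults.

Norton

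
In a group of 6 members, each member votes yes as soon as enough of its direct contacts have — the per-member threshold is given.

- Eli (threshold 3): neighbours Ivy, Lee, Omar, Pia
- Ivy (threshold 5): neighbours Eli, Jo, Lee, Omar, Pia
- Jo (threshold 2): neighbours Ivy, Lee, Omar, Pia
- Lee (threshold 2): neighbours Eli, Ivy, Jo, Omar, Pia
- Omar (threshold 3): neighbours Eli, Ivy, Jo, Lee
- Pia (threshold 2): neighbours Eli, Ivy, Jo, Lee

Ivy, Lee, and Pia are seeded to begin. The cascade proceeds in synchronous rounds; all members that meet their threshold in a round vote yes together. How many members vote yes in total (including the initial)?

Round 1 — Ivy, Lee, Pia vote yes (initial).
Round 2 — checking thresholds:
  Eli: 3 of 4 neighbours ≥ 3, votes yes.
  Jo: 3 of 4 neighbours ≥ 2, votes yes.
  Omar: 2 of 4 neighbours < 3, holds.
Round 3 — checking thresholds:
  Omar: 4 of 4 neighbours ≥ 3, votes yes.
Round 4 — no new yes votes; cascade stops.

6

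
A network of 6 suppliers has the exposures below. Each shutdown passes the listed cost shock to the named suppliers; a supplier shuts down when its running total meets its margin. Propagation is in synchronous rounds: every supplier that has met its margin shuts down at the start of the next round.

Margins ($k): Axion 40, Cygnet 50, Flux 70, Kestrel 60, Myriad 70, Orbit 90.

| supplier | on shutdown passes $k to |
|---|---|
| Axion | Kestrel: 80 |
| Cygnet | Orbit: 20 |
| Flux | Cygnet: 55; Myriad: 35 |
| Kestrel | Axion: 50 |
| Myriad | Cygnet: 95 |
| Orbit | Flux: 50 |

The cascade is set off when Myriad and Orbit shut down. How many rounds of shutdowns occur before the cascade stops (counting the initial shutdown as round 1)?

2

Round 1 — Myriad, Orbit shut down (initial).
  Cygnet: +95 → 95 ≥ 50
  Flux: +50 → 50 < 70
Round 2 — Cygnet shuts down.
No further shutdowns.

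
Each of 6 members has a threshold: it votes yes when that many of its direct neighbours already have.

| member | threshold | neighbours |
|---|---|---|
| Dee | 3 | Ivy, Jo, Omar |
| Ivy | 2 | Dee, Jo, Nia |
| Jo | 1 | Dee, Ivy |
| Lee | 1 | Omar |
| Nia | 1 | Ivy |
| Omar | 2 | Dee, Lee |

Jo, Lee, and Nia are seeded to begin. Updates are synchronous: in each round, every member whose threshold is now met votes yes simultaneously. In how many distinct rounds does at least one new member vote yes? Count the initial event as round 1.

Round 1 — Jo, Lee, Nia vote yes (initial).
Round 2 — checking thresholds:
  Dee: 1 of 3 neighbours < 3, not yet.
  Ivy: 2 of 3 neighbours ≥ 2, votes yes.
  Omar: 1 of 2 neighbours < 2, not yet.
Round 3 — no new yes votes; cascade stops.

2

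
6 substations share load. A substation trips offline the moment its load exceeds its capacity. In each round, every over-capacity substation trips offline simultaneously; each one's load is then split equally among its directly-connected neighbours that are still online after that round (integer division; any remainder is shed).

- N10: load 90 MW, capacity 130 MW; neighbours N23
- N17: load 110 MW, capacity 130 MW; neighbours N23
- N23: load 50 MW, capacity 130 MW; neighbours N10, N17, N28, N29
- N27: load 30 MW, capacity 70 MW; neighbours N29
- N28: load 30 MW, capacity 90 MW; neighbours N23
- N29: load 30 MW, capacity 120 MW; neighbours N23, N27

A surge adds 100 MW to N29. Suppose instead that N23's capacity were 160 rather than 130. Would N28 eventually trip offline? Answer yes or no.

With N23's capacity at 160:
Round 1 — N29 at 130 > 120. N29 trips offline.
  N29 sheds 130 MW to N23, N27: 65 each.
    N23: 50+65 = 115 ≤ 160
    N27: 30+65 = 95 > 70
Round 2 — N27 trips offline.
  N27 sheds 95 MW: no online neighbours, lost.
No further trips.

no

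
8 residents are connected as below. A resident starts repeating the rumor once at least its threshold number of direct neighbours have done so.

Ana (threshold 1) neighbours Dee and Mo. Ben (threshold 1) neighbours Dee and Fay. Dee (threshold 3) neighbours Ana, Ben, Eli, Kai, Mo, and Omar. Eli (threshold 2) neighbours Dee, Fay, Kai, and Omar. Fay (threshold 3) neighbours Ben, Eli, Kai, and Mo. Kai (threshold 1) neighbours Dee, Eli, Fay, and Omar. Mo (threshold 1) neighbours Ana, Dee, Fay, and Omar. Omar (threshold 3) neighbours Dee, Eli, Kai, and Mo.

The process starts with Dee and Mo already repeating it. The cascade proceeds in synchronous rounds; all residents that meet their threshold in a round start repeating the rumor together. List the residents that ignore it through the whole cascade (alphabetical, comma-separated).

Round 1 — Dee, Mo start repeating the rumor (initial).
Round 2 — checking thresholds:
  Ana: 2 of 2 neighbours ≥ 1, starts repeating the rumor.
  Ben: 1 of 2 neighbours ≥ 1, starts repeating the rumor.
  Eli: 1 of 4 neighbours < 2, not yet.
  Fay: 1 of 4 neighbours < 3, not yet.
  Kai: 1 of 4 neighbours ≥ 1, starts repeating the rumor.
  Omar: 2 of 4 neighbours < 3, not yet.
Round 3 — checking thresholds:
  Eli: 2 of 4 neighbours ≥ 2, starts repeating the rumor.
  Fay: 3 of 4 neighbours ≥ 3, starts repeating the rumor.
  Omar: 3 of 4 neighbours ≥ 3, starts repeating the rumor.
Round 4 — no new spreads; cascade stops.

none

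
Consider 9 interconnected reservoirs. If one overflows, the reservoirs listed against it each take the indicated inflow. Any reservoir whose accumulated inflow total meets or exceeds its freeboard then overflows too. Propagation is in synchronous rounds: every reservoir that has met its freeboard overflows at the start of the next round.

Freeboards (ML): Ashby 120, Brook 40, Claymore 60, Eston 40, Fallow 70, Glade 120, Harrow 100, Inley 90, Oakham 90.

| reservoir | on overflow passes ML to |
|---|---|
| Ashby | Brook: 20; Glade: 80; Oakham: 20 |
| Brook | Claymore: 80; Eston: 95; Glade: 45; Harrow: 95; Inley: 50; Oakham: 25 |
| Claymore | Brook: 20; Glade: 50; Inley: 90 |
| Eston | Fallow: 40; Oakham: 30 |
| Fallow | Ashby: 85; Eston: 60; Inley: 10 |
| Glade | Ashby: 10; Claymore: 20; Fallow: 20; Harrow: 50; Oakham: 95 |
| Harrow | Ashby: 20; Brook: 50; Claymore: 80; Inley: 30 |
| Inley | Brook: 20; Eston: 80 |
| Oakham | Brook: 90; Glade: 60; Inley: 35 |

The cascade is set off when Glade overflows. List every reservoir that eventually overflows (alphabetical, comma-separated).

Brook, Claymore, Eston, Glade, Harrow, Inley, Oakham

Round 1 — Glade overflows (initial).
  Ashby: +10 → 10 < 120
  Claymore: +20 → 20 < 60
  Fallow: +20 → 20 < 70
  Harrow: +50 → 50 < 100
  Oakham: +95 → 95 ≥ 90
Round 2 — Oakham overflows.
  Brook: +90 → 90 ≥ 40
  Inley: +35 → 35 < 90
Round 3 — Brook overflows.
  Claymore: +80 → 100 ≥ 60
  Eston: +95 → 95 ≥ 40
  Harrow: +95 → 145 ≥ 100
  Inley: +50 → 85 < 90
Round 4 — Claymore, Eston, Harrow overflow.
  Ashby: +20 → 30 < 120
  Fallow: +40 → 60 < 70
  Inley: +90+30 → 205 ≥ 90
Round 5 — Inley overflows.
No further overflows.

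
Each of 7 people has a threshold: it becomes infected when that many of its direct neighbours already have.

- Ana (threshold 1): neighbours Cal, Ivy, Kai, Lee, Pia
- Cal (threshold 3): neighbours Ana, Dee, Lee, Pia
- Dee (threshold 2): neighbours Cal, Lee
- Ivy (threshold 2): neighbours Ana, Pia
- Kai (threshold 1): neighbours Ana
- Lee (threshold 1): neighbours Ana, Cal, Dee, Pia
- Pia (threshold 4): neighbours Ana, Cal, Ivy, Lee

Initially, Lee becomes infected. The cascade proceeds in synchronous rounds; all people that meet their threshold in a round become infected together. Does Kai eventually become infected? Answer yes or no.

Round 1 — Lee becomes infected (initial).
Round 2 — checking thresholds:
  Ana: 1 of 5 neighbours ≥ 1, becomes infected.
  Cal: 1 of 4 neighbours < 3, below threshold.
  Dee: 1 of 2 neighbours < 2, below threshold.
  Pia: 1 of 4 neighbours < 4, below threshold.
Round 3 — checking thresholds:
  Cal: 2 of 4 neighbours < 3, below threshold.
  Dee: 1 of 2 neighbours < 2, below threshold.
  Ivy: 1 of 2 neighbours < 2, below threshold.
  Kai: 1 of 1 neighbours ≥ 1, becomes infected.
  Pia: 2 of 4 neighbours < 4, below threshold.
Round 4 — no new infections; cascade stops.

yes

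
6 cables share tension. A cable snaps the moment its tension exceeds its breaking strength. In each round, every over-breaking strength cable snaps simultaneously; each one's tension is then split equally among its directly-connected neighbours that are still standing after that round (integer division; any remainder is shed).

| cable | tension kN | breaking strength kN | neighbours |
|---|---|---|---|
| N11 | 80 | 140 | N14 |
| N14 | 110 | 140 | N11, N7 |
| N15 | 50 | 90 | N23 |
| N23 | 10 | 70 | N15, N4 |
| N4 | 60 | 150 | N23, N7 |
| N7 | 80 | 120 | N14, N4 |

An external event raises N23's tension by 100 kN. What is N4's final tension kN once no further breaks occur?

115

Round 1 — N23 at 110 > 70. N23 snaps.
  N23 sheds 110 kN to N15, N4: 55 each.
    N15: 50+55 = 105 > 90
    N4: 60+55 = 115 ≤ 150
Round 2 — N15 snaps.
  N15 sheds 105 kN: no online neighbours, lost.
No further breaks.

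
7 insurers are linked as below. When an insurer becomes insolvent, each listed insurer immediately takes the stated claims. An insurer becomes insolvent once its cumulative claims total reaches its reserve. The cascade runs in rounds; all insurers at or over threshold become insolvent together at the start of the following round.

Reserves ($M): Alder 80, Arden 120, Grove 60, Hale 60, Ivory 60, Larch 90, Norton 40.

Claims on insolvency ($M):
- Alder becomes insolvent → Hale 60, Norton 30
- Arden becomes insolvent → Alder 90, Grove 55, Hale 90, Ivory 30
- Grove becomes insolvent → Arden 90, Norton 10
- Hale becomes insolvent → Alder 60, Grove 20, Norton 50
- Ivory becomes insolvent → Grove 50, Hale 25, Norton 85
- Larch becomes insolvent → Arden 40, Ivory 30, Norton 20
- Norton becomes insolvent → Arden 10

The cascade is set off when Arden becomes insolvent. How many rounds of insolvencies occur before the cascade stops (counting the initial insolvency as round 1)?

3

Round 1 — Arden becomes insolvent (initial).
  Alder: +90 → 90 ≥ 80
  Grove: +55 → 55 < 60
  Hale: +90 → 90 ≥ 60
  Ivory: +30 → 30 < 60
Round 2 — Alder, Hale become insolvent.
  Grove: +20 → 75 ≥ 60
  Norton: +30+50 → 80 ≥ 40
Round 3 — Grove, Norton become insolvent.
No further insolvencies.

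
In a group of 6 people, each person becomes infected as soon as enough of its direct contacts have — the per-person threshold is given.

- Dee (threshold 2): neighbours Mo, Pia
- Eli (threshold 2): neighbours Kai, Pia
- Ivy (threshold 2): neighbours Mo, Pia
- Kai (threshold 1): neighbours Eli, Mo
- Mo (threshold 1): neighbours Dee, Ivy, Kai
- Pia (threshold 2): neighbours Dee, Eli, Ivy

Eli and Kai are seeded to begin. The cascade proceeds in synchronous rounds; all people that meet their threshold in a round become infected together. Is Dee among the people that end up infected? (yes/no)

Round 1 — Eli, Kai become infected (initial).
Round 2 — checking thresholds:
  Mo: 1 of 3 neighbours ≥ 1, becomes infected.
  Pia: 1 of 3 neighbours < 2, holds.
Round 3 — no new infections; cascade stops.

no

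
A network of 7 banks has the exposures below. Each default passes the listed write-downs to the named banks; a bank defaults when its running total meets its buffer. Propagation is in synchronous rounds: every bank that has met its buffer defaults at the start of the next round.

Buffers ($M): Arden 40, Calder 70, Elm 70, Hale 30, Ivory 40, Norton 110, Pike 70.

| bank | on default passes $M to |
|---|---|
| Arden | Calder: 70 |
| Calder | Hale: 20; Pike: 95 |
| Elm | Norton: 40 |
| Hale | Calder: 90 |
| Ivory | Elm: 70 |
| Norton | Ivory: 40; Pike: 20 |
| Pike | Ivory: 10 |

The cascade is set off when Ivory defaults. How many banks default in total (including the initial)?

Round 1 — Ivory defaults (initial).
  Elm: +70 → 70 ≥ 70
Round 2 — Elm defaults.
  Norton: +40 → 40 < 110
No further defaults.

2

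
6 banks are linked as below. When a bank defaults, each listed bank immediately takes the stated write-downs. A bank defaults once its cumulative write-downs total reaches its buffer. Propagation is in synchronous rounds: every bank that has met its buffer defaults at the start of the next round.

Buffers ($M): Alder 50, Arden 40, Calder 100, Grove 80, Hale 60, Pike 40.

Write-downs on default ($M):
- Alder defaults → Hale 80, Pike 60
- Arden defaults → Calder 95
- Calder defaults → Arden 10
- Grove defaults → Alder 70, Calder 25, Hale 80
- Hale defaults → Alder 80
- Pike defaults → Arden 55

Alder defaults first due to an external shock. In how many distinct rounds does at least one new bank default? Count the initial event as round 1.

3

Round 1 — Alder defaults (initial).
  Hale: +80 → 80 ≥ 60
  Pike: +60 → 60 ≥ 40
Round 2 — Hale, Pike default.
  Arden: +55 → 55 ≥ 40
Round 3 — Arden defaults.
  Calder: +95 → 95 < 100
No further defaults.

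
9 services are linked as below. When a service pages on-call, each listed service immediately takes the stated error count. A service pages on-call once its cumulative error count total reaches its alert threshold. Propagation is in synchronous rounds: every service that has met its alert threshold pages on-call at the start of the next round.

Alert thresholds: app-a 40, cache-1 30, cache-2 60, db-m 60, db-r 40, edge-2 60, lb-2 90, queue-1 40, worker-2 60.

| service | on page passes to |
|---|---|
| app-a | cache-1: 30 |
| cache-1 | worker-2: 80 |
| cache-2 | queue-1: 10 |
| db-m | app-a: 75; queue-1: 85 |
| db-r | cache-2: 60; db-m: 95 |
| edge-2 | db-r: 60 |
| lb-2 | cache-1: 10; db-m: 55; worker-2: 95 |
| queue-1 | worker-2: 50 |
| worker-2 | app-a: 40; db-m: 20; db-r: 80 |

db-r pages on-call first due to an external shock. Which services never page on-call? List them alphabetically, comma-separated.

edge-2, lb-2

Round 1 — db-r pages on-call (initial).
  cache-2: +60 → 60 ≥ 60
  db-m: +95 → 95 ≥ 60
Round 2 — cache-2, db-m page on-call.
  app-a: +75 → 75 ≥ 40
  queue-1: +10+85 → 95 ≥ 40
Round 3 — app-a, queue-1 page on-call.
  cache-1: +30 → 30 ≥ 30
  worker-2: +50 → 50 < 60
Round 4 — cache-1 pages on-call.
  worker-2: +80 → 130 ≥ 60
Round 5 — worker-2 pages on-call.
No further pages.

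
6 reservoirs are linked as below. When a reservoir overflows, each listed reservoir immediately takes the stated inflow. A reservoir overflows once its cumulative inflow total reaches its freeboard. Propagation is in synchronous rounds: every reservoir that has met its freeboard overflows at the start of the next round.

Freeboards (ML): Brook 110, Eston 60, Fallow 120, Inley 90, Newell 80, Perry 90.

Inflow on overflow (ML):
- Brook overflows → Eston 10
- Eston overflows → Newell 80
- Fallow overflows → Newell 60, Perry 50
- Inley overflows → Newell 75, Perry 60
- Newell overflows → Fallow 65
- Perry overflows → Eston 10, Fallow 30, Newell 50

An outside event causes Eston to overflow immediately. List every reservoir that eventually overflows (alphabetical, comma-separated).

Eston, Newell

Round 1 — Eston overflows (initial).
  Newell: +80 → 80 ≥ 80
Round 2 — Newell overflows.
  Fallow: +65 → 65 < 120
No further overflows.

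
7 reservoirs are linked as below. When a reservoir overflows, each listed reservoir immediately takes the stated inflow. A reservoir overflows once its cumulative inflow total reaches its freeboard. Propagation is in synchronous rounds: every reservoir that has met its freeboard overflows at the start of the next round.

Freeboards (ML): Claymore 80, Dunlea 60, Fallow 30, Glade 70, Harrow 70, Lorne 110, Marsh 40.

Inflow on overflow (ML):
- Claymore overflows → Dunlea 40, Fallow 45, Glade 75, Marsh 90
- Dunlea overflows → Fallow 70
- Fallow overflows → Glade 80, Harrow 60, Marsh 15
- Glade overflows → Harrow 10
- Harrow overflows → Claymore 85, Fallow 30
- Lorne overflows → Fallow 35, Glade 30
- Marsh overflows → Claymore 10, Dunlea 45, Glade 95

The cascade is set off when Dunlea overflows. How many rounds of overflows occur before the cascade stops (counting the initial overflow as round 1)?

Round 1 — Dunlea overflows (initial).
  Fallow: +70 → 70 ≥ 30
Round 2 — Fallow overflows.
  Glade: +80 → 80 ≥ 70
  Harrow: +60 → 60 < 70
  Marsh: +15 → 15 < 40
Round 3 — Glade overflows.
  Harrow: +10 → 70 ≥ 70
Round 4 — Harrow overflows.
  Claymore: +85 → 85 ≥ 80
Round 5 — Claymore overflows.
  Marsh: +90 → 105 ≥ 40
Round 6 — Marsh overflows.
No further overflows.

6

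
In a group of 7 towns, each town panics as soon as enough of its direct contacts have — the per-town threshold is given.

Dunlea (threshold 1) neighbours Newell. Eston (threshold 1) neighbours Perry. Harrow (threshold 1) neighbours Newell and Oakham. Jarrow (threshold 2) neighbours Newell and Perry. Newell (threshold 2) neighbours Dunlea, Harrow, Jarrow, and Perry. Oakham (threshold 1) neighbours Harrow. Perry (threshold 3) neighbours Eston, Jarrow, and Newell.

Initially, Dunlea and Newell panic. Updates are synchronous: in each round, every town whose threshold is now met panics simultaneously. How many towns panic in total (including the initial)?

4

Round 1 — Dunlea, Newell panic (initial).
Round 2 — checking thresholds:
  Harrow: 1 of 2 neighbours ≥ 1, panics.
  Jarrow: 1 of 2 neighbours < 2, not yet.
  Perry: 1 of 3 neighbours < 3, not yet.
Round 3 — checking thresholds:
  Jarrow: 1 of 2 neighbours < 2, not yet.
  Oakham: 1 of 1 neighbours ≥ 1, panics.
  Perry: 1 of 3 neighbours < 3, not yet.
Round 4 — no new panics; cascade stops.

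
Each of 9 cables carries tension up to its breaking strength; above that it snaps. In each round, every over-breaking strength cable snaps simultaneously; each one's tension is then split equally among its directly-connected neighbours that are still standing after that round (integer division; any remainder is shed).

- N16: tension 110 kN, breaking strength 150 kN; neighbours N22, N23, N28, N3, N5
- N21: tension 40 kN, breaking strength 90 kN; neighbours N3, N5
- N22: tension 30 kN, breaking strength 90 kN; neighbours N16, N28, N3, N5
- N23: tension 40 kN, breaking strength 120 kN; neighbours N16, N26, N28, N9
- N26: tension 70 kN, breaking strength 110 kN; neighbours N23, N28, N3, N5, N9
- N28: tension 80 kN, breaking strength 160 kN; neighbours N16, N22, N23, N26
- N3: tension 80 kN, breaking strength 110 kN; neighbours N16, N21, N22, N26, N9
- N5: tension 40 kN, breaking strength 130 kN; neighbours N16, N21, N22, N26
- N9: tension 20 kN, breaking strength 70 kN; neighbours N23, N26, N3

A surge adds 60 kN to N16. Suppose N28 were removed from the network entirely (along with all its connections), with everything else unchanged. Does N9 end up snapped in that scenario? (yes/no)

yes

With N28 removed:
Round 1 — N16 at 170 > 150. N16 snaps.
  N16 sheds 170 kN to N22, N23, N3, N5: 42 each (2 lost).
    N22: 30+42 = 72 ≤ 90
    N23: 40+42 = 82 ≤ 120
    N3: 80+42 = 122 > 110
    N5: 40+42 = 82 ≤ 130
Round 2 — N3 snaps.
  N3 sheds 122 kN to N21, N22, N26, N9: 30 each (2 lost).
    N21: 40+30 = 70 ≤ 90
    N22: 72+30 = 102 > 90
    N26: 70+30 = 100 ≤ 110
    N9: 20+30 = 50 ≤ 70
Round 3 — N22 snaps.
  N22 sheds 102 kN to N5: 102 each.
    N5: 82+102 = 184 > 130
Round 4 — N5 snaps.
  N5 sheds 184 kN to N21, N26: 92 each.
    N21: 70+92 = 162 > 90
    N26: 100+92 = 192 > 110
Round 5 — N21, N26 snap.
  N21 sheds 162 kN: no online neighbours, lost.
  N26 sheds 192 kN to N23, N9: 96 each.
    N23: 82+96 = 178 > 120
    N9: 50+96 = 146 > 70
Round 6 — N23, N9 snap.
  N23 sheds 178 kN: no online neighbours, lost.
  N9 sheds 146 kN: no online neighbours, lost.
No further breaks.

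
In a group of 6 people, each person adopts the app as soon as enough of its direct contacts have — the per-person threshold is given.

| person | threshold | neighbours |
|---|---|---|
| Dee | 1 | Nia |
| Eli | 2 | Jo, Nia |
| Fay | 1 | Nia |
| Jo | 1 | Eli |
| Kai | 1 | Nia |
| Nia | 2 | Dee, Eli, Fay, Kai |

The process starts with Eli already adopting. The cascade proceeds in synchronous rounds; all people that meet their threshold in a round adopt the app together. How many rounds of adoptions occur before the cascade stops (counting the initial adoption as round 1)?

2

Round 1 — Eli adopts the app (initial).
Round 2 — checking thresholds:
  Jo: 1 of 1 neighbours ≥ 1, adopts the app.
  Nia: 1 of 4 neighbours < 2, below threshold.
Round 3 — no new adoptions; cascade stops.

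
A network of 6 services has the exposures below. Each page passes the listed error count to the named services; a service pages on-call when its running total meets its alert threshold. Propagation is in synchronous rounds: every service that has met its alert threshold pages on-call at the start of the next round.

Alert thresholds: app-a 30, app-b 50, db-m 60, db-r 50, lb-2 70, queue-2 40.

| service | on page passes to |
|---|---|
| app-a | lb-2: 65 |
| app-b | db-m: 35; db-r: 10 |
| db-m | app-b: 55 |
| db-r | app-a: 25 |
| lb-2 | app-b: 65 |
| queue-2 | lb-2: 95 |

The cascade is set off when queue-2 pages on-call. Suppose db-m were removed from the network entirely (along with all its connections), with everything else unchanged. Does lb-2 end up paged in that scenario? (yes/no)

yes

With db-m removed:
Round 1 — queue-2 pages on-call (initial).
  lb-2: +95 → 95 ≥ 70
Round 2 — lb-2 pages on-call.
  app-b: +65 → 65 ≥ 50
Round 3 — app-b pages on-call.
  db-r: +10 → 10 < 50
No further pages.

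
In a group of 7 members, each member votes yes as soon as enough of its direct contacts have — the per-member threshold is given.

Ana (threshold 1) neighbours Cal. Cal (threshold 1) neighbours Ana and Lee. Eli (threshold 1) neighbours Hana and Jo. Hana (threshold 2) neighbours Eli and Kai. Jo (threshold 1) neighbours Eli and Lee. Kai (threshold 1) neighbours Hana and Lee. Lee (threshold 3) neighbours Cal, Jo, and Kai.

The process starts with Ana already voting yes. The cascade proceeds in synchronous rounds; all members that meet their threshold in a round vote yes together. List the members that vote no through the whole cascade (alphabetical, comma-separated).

Round 1 — Ana votes yes (initial).
Round 2 — checking thresholds:
  Cal: 1 of 2 neighbours ≥ 1, votes yes.
Round 3 — no new yes votes; cascade stops.

Eli, Hana, Jo, Kai, Lee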